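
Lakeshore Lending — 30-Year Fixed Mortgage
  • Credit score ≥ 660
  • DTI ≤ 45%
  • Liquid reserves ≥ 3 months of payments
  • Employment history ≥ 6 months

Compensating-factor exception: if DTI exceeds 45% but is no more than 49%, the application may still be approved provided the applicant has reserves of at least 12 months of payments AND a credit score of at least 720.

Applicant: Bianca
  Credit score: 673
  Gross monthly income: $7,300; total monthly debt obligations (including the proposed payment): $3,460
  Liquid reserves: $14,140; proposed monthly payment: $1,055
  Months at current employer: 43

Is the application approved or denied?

Credit score 673 ≥ 660 (meets base)
DTI: 3,460 ÷ 7,300 = 47.4%, over the 45% base limit.
Reserves: 14,140 ÷ 1,055 = 13.4 months (meets 3-month minimum)
Employment 43 ≥ 6 months
47.4% falls in the override range (45%–49%), so the compensating-factor test applies.
Override check — reserves: 13.4 mo (ok); score: 673 (below 720).
Override conditions not both satisfied; exception does not apply.

Denied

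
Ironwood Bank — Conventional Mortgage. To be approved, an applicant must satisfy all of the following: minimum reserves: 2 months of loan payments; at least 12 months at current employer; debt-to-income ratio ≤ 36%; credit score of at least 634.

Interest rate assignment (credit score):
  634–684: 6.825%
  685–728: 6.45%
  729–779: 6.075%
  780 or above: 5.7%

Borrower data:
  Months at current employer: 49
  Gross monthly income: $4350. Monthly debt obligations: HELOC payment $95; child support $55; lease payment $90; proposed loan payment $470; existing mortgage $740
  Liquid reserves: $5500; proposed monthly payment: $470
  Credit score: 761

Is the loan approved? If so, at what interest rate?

Approved at 6.075%

Credit score 761 ≥ 634 (meets minimum)
Total monthly debts = (95 + 55 + 90 + 470 + 740) = 1,450. DTI = 1,450/4,350 = 33.3% ≤ 36%
Reserves = 5,500/470 = 11.7 months ≥ 2
Employment 49 ≥ 12 months
All requirements met. Score 761 falls in the 729–779 tier → 6.075%.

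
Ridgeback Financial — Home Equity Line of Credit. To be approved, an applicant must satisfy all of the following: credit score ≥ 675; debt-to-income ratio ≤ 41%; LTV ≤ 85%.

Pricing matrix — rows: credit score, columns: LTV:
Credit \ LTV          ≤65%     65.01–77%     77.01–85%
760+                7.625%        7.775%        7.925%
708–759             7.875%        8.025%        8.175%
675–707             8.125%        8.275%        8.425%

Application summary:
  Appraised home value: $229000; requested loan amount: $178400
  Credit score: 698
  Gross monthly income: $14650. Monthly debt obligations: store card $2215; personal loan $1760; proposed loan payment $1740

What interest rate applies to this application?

Credit score 698 ≥ 675; Total monthly debts = (2,215 + 1,760 + 1,740) = 5,715. DTI: 5,715 ÷ 14,650 = 39%, within the 41% cap
LTV = 178,400/229,000 = 77.9% ≤ 85%
Row: 698 falls in 675–707. Column: 77.9% falls in 77.01–85%. Rate = 8.425%.

8.425%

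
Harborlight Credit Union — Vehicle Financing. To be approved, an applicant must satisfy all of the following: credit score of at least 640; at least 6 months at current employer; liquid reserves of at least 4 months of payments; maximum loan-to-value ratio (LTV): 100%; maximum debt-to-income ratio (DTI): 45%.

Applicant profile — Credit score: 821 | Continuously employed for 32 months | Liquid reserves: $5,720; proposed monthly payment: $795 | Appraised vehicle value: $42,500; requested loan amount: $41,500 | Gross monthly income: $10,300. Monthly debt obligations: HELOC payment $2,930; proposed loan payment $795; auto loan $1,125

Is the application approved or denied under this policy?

Credit score 821 ≥ 640 (meets)
Employment 32 ≥ 6 months
Reserves = 5,720/795 = 7.2 months ≥ 4
Loan-to-value = 41,500/42,500 = 97.6% — pass (100% max)
Total monthly debts = (2,930 + 795 + 1,125) = 4,850. DTI: 4,850 ÷ 10,300 = 47.1%, exceeds the 45% cap
Fails on DTI.

Denied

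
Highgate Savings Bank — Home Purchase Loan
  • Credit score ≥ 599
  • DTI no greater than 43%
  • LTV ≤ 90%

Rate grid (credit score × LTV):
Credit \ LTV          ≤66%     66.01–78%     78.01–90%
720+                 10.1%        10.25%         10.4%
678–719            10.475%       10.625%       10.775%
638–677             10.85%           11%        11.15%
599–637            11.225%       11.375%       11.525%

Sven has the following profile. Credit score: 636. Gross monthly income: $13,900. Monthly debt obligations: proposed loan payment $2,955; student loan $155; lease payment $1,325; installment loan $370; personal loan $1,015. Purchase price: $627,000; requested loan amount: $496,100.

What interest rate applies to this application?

Credit score 636 ≥ 599; Total monthly debts = (2,955 + 155 + 1,325 + 370 + 1,015) = 5,820. DTI: 5,820 ÷ 13,900 = 41.9%, within the 43% cap
Loan-to-value = 496,100/627,000 = 79.1% — pass (90% max)
Credit 636 → row 599–637; LTV 79.1% → column 78.01–90%. Grid cell → 11.525%.

11.525%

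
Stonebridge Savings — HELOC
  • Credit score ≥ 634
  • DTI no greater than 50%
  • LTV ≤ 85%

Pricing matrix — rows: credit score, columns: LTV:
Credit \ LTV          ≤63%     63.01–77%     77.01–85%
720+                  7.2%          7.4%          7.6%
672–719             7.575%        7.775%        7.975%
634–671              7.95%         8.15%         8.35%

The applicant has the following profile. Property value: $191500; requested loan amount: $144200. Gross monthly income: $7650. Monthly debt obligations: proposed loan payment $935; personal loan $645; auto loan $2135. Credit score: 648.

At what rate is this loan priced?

Credit score 648 ≥ 634; Total monthly debts = (935 + 645 + 2,135) = 3,715. DTI: 3,715 ÷ 7,650 = 48.6%, within the 50% cap
LTV: 144,200 ÷ 191,500 = 75.3%, within 85% cap
Credit 648 → row 634–671; LTV 75.3% → column 63.01–77%. Grid cell → 8.15%.

8.15%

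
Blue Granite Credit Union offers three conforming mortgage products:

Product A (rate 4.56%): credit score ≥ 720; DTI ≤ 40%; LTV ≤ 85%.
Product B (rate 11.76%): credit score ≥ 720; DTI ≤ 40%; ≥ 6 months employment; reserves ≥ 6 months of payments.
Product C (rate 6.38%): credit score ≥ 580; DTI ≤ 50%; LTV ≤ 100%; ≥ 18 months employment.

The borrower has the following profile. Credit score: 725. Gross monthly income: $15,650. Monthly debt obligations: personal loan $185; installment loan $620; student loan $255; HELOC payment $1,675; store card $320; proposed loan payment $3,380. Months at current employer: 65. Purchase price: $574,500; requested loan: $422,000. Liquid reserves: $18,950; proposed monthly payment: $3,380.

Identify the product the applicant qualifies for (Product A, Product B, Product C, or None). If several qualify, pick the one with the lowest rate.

Total debts = (185 + 620 + 255 + 1,675 + 320 + 3,380) = 6,435; DTI = 6,435/15,650 = 41.1%.
LTV = 422,000/574,500 = 73.5%.
Reserves = 18,950/3,380 = 5.6 months.
Product A: score 725 ≥ 720; DTI 41.1% > 40%; LTV 73.5% ≤ 85% → does not qualify.
Product B: score 725 ≥ 720; DTI 41.1% > 40%; employment 65 ≥ 6 mo; reserves 5.6 < 6 mo → does not qualify.
Product C: score 725 ≥ 580; DTI 41.1% ≤ 50%; LTV 73.5% ≤ 100%; employment 65 ≥ 18 mo → qualifies.

Product C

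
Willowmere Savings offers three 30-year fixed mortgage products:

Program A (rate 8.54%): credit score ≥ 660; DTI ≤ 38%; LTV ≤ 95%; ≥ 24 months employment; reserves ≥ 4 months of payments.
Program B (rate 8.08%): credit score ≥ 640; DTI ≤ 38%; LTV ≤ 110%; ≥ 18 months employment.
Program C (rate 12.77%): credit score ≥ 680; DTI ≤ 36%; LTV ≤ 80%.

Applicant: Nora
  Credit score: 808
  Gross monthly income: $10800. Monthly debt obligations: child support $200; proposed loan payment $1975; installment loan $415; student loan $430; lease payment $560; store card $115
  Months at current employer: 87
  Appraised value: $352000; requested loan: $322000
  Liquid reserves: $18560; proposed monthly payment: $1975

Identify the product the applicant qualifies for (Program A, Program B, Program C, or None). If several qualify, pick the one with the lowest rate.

Total debts = (200 + 1,975 + 415 + 430 + 560 + 115) = 3,695; DTI = 3,695/10,800 = 34.2%.
LTV = 322,000/352,000 = 91.5%.
Reserves = 18,560/1,975 = 9.4 months.
Program A: score 808 ≥ 660; DTI 34.2% ≤ 38%; LTV 91.5% ≤ 95%; employment 87 ≥ 24 mo; reserves 9.4 ≥ 4 mo → qualifies.
Program B: score 808 ≥ 640; DTI 34.2% ≤ 38%; LTV 91.5% ≤ 110%; employment 87 ≥ 18 mo → qualifies.
Program C: score 808 ≥ 680; DTI 34.2% ≤ 36%; LTV 91.5% > 80% → does not qualify.
Qualifying: Program A, Program B. Lowest rate is 8.08% → Program B.

Program B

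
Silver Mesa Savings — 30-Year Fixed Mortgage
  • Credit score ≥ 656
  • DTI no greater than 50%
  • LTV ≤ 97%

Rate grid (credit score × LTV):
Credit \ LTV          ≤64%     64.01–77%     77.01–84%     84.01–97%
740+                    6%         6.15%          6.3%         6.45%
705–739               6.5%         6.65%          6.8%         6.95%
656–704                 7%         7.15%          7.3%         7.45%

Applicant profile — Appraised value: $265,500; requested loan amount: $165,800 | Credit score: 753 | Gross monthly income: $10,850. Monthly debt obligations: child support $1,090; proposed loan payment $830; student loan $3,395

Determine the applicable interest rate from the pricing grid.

Credit score 753 ≥ 656; Total monthly debts = (1,090 + 830 + 3,395) = 5,315. Debt-to-income = 5,315/10,850 = 49% — meets 50% limit
LTV = 165,800/265,500 = 62.4% ≤ 97%
Score 753 is in the 740+ band; LTV 62.4% is in the ≤64% band → 6%.

6%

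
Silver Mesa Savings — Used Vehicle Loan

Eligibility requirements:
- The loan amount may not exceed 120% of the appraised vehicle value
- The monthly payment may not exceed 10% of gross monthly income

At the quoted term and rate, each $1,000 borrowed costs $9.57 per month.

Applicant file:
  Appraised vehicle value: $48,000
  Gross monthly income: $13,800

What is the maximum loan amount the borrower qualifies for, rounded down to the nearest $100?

Payment cap: 10% × $13,800 = $1,380/month.
At $9.57 per $1,000, that supports 1,380/9.57 × 1,000 ≈ $144,200 → $144,200.
LTV cap: 120% × $48,000 = $57,600 → $57,600.
Binding constraint: loan-to-value.

$57,600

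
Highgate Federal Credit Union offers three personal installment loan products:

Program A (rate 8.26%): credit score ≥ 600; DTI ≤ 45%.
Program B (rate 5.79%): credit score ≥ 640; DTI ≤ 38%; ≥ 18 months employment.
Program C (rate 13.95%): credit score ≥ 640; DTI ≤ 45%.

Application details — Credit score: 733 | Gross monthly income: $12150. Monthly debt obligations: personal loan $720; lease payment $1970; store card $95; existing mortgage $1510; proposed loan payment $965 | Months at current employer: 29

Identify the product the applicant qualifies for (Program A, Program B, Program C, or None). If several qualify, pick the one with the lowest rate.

Program A

Total debts = (720 + 1,970 + 95 + 1,510 + 965) = 5,260; DTI = 5,260/12,150 = 43.3%.
Program A: score 733 ≥ 600; DTI 43.3% ≤ 45% → qualifies.
Program B: score 733 ≥ 640; DTI 43.3% > 38%; employment 29 ≥ 18 mo → does not qualify.
Program C: score 733 ≥ 640; DTI 43.3% ≤ 45% → qualifies.
Qualifying: Program A, Program C. Lowest rate is 8.26% → Program A.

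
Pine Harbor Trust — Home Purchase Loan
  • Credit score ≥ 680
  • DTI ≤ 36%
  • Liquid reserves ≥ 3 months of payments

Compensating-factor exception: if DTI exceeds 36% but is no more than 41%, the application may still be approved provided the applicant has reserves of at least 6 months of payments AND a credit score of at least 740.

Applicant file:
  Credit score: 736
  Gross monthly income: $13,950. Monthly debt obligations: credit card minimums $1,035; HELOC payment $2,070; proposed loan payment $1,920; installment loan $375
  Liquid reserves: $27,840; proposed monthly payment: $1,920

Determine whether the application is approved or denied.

Credit score 736 ≥ 680 (meets base)
Total debts = (1,035 + 2,070 + 1,920 + 375) = 5,400. DTI = 5,400/13,950 = 38.7% > 36% — standard DTI limit exceeded.
Reserves = 27,840/1,920 = 14.5 months ≥ 3
38.7% falls in the override range (36%–41%), so the compensating-factor test applies.
Override check — reserves: 14.5 mo (ok); score: 736 (below 740).
Compensating-factor requirement not fully met.

Denied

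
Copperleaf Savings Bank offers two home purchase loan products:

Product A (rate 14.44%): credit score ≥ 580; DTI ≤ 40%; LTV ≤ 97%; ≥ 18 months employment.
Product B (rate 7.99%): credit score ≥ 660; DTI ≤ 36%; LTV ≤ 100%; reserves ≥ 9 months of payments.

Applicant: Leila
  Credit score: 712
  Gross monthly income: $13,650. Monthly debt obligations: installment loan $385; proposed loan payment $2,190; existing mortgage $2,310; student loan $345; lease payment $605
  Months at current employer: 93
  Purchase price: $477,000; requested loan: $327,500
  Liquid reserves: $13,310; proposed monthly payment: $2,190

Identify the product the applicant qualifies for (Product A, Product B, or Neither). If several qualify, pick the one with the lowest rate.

Total debts = (385 + 2,190 + 2,310 + 345 + 605) = 5,835; DTI = 5,835/13,650 = 42.7%.
LTV = 327,500/477,000 = 68.7%.
Reserves = 13,310/2,190 = 6.1 months.
Product A: score 712 ≥ 580; DTI 42.7% > 40%; LTV 68.7% ≤ 97%; employment 93 ≥ 18 mo → does not qualify.
Product B: score 712 ≥ 660; DTI 42.7% > 36%; LTV 68.7% ≤ 100%; reserves 6.1 < 9 mo → does not qualify.

Neither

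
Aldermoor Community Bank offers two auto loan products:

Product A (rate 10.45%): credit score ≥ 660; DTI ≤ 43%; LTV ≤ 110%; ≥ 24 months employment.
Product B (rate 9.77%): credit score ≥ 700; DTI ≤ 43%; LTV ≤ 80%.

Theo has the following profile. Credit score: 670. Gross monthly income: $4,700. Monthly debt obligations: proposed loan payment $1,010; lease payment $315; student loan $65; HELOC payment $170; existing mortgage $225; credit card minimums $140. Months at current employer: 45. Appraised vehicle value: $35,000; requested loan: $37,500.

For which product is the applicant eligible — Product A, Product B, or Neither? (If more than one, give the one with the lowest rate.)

Total debts = (1,010 + 315 + 65 + 170 + 225 + 140) = 1,925; DTI = 1,925/4,700 = 41%.
LTV = 37,500/35,000 = 107.1%.
Product A: score 670 ≥ 660; DTI 41% ≤ 43%; LTV 107.1% ≤ 110%; employment 45 ≥ 24 mo → qualifies.
Product B: score 670 < 700; DTI 41% ≤ 43%; LTV 107.1% > 80% → does not qualify.

Product A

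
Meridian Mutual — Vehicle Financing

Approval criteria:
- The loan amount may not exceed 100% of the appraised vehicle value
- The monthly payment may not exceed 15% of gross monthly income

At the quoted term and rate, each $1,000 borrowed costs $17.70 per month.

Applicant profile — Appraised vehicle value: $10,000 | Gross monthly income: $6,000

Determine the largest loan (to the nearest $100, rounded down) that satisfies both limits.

$10,000

Payment cap: 15% × $6,000 = $900/month.
At $17.70 per $1,000, that supports 900/17.70 × 1,000 ≈ $50,847 → $50,800.
LTV cap: 100% × $10,000 = $10,000 → $10,000.
Binding constraint: loan-to-value.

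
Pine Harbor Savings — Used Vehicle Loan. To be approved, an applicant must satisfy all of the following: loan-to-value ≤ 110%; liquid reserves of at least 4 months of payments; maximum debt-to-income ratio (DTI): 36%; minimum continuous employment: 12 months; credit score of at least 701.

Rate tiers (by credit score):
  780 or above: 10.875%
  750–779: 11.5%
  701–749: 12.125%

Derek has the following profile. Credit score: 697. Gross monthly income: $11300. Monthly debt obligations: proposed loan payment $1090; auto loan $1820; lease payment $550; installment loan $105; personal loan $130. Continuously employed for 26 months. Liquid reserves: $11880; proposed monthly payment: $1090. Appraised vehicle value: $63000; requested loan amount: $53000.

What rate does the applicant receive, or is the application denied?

Credit score 697 < 701 (below minimum)
Reserves: 11,880 ÷ 1,090 = 10.9 months (meets 4-month minimum)
Total monthly debts = (1,090 + 1,820 + 550 + 105 + 130) = 3,695. Debt-to-income = 3,695/11,300 = 32.7% — meets 36% limit
LTV = 53,000/63,000 = 84.1% ≤ 110%
Employment 26 ≥ 12 months
Not all requirements met → denied.

Denied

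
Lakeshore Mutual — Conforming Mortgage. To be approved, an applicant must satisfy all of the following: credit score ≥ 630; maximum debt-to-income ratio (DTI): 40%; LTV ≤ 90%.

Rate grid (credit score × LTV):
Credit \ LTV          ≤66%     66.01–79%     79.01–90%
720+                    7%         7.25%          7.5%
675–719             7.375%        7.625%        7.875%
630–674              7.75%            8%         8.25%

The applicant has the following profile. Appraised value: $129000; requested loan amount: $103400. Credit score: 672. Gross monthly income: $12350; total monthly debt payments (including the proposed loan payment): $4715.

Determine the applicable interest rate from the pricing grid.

8.25%

Credit score 672 ≥ 630; Debt-to-income = 4,715/12,350 = 38.2% — meets 40% limit
Loan-to-value = 103,400/129,000 = 80.2% — pass (90% max)
Credit 672 → row 630–674; LTV 80.2% → column 79.01–90%. Grid cell → 8.25%.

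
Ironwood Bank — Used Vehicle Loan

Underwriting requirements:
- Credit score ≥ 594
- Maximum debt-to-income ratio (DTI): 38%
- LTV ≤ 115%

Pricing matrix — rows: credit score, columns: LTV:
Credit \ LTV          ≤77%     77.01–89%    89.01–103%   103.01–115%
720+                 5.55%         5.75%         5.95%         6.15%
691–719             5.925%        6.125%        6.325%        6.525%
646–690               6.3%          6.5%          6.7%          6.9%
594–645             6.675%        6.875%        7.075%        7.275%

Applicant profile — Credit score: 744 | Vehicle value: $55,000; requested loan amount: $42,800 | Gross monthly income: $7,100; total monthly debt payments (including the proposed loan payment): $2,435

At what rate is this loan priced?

Credit score 744 ≥ 594; Debt-to-income = 2,435/7,100 = 34.3% — meets 38% limit
LTV: 42,800 ÷ 55,000 = 77.8%, within 115% cap
Credit 744 → row 720+; LTV 77.8% → column 77.01–89%. Grid cell → 5.75%.

5.75%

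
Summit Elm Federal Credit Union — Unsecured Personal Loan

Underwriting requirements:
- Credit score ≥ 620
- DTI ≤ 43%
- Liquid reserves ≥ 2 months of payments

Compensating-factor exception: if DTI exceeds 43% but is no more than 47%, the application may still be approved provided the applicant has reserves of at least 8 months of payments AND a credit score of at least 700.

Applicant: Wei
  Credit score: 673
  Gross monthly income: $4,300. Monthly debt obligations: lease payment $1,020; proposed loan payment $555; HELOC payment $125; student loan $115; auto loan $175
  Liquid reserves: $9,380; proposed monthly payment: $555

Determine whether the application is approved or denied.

Credit score 673 ≥ 620 (meets base)
Total debts = (1,020 + 555 + 125 + 115 + 175) = 1,990. DTI: 1,990 ÷ 4,300 = 46.3%, over the 43% base limit.
Liquid reserves cover 9,380/555 = 16.9 months — ≥ 2 required
46.3% falls in the override range (43%–47%), so the compensating-factor test applies.
Reserves 16.9 ≥ 8 months; credit score 673 < 700.
Override conditions not both satisfied; exception does not apply.

Denied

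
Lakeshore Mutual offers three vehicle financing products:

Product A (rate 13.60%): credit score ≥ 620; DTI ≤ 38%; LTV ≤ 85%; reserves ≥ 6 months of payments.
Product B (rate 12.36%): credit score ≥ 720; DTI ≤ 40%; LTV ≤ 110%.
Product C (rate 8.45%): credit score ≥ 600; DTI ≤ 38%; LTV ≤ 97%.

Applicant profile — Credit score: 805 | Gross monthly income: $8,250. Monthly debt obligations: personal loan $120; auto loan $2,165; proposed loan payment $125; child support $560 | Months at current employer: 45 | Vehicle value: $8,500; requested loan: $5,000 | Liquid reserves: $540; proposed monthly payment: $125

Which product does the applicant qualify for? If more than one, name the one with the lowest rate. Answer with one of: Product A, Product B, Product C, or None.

Total debts = (120 + 2,165 + 125 + 560) = 2,970; DTI = 2,970/8,250 = 36%.
LTV = 5,000/8,500 = 58.8%.
Reserves = 540/125 = 4.3 months.
Product A: score 805 ≥ 620; DTI 36% ≤ 38%; LTV 58.8% ≤ 85%; reserves 4.3 < 6 mo → does not qualify.
Product B: score 805 ≥ 720; DTI 36% ≤ 40%; LTV 58.8% ≤ 110% → qualifies.
Product C: score 805 ≥ 600; DTI 36% ≤ 38%; LTV 58.8% ≤ 97% → qualifies.
Qualifying: Product B, Product C. Lowest rate is 8.45% → Product C.

Product C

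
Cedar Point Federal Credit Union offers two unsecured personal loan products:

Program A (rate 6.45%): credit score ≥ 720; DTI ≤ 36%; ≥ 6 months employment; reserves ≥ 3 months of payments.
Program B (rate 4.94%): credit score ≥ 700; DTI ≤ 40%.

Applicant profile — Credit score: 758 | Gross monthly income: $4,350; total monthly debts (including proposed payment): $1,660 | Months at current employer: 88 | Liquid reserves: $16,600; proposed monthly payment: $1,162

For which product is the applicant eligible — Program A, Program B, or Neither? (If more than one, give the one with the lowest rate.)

Program B

DTI = 1,660/4,350 = 38.2%.
Reserves = 16,600/1,162 = 14.3 months.
Program A: score 758 ≥ 720; DTI 38.2% > 36%; employment 88 ≥ 6 mo; reserves 14.3 ≥ 3 mo → does not qualify.
Program B: score 758 ≥ 700; DTI 38.2% ≤ 40% → qualifies.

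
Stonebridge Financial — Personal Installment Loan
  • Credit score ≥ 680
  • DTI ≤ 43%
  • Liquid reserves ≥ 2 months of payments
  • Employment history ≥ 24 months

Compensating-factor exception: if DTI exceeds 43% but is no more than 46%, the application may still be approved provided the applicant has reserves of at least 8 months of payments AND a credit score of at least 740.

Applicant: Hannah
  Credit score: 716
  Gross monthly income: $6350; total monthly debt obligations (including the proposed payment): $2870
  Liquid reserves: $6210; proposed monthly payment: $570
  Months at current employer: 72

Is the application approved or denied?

Credit score 716 ≥ 680 (meets base)
DTI = 2,870/6,350 = 45.2% > 43% — standard DTI limit exceeded.
Reserves: 6,210 ÷ 570 = 10.9 months (meets 2-month minimum)
Employment 72 ≥ 24 months
45.2% falls in the override range (43%–46%), so the compensating-factor test applies.
Override check — reserves: 10.9 mo (ok); score: 716 (below 740).
Override conditions not both satisfied; exception does not apply.

Denied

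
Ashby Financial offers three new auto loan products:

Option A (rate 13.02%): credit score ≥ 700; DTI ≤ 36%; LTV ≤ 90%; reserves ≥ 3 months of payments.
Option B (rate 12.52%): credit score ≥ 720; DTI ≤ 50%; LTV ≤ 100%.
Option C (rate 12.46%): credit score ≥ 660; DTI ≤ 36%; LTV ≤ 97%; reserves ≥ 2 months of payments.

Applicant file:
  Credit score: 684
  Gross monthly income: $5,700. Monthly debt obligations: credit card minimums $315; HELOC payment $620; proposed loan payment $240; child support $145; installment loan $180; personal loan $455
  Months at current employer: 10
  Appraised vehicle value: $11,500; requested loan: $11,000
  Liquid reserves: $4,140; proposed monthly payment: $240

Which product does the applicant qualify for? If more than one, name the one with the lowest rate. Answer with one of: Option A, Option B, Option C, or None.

Total debts = (315 + 620 + 240 + 145 + 180 + 455) = 1,955; DTI = 1,955/5,700 = 34.3%.
LTV = 11,000/11,500 = 95.7%.
Reserves = 4,140/240 = 17.2 months.
Option A: score 684 < 700; DTI 34.3% ≤ 36%; LTV 95.7% > 90%; reserves 17.2 ≥ 3 mo → does not qualify.
Option B: score 684 < 720; DTI 34.3% ≤ 50%; LTV 95.7% ≤ 100% → does not qualify.
Option C: score 684 ≥ 660; DTI 34.3% ≤ 36%; LTV 95.7% ≤ 97%; reserves 17.2 ≥ 2 mo → qualifies.

Option C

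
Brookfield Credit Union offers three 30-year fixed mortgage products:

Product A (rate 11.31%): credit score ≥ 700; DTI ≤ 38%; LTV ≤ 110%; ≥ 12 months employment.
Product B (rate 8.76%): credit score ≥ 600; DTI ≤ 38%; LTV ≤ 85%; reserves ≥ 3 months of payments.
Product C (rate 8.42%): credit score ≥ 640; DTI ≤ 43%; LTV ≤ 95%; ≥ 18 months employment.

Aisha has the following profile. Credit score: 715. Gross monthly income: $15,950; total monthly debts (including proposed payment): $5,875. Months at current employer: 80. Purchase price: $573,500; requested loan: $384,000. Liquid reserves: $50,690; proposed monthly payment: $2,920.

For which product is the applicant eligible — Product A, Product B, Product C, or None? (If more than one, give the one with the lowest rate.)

DTI = 5,875/15,950 = 36.8%.
LTV = 384,000/573,500 = 67%.
Reserves = 50,690/2,920 = 17.4 months.
Product A: score 715 ≥ 700; DTI 36.8% ≤ 38%; LTV 67% ≤ 110%; employment 80 ≥ 12 mo → qualifies.
Product B: score 715 ≥ 600; DTI 36.8% ≤ 38%; LTV 67% ≤ 85%; reserves 17.4 ≥ 3 mo → qualifies.
Product C: score 715 ≥ 640; DTI 36.8% ≤ 43%; LTV 67% ≤ 95%; employment 80 ≥ 18 mo → qualifies.
Qualifying: Product A, Product B, Product C. Lowest rate is 8.42% → Product C.

Product C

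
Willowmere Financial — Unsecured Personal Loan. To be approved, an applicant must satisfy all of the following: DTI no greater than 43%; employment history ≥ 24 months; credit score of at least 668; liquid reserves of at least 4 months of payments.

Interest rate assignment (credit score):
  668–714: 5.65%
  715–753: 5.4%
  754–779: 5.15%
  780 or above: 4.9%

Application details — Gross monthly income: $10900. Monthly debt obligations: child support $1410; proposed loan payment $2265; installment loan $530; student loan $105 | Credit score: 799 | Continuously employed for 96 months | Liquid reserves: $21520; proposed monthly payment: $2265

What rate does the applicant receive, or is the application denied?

Credit score 799 ≥ 668 (meets minimum)
Employment 96 ≥ 24 months
Total monthly debts = (1,410 + 2,265 + 530 + 105) = 4,310. DTI = 4,310/10,900 = 39.5% ≤ 43%
Liquid reserves cover 21,520/2,265 = 9.5 months — ≥ 4 required
All requirements met. Score 799 falls in the 780 or above tier → 4.9%.

Approved at 4.9%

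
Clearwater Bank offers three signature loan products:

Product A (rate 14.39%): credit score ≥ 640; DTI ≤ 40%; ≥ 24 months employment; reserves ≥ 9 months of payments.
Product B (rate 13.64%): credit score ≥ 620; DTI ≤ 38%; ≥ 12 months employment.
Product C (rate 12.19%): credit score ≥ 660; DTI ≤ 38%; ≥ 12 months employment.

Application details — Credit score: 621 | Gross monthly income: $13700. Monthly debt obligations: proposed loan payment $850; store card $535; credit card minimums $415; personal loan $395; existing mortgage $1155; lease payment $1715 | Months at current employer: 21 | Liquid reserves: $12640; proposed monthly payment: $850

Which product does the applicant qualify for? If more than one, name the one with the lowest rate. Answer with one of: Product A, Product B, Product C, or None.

Total debts = (850 + 535 + 415 + 395 + 1,155 + 1,715) = 5,065; DTI = 5,065/13,700 = 37%.
Reserves = 12,640/850 = 14.9 months.
Product A: score 621 < 640; DTI 37% ≤ 40%; employment 21 < 24 mo; reserves 14.9 ≥ 9 mo → does not qualify.
Product B: score 621 ≥ 620; DTI 37% ≤ 38%; employment 21 ≥ 12 mo → qualifies.
Product C: score 621 < 660; DTI 37% ≤ 38%; employment 21 ≥ 12 mo → does not qualify.

Product B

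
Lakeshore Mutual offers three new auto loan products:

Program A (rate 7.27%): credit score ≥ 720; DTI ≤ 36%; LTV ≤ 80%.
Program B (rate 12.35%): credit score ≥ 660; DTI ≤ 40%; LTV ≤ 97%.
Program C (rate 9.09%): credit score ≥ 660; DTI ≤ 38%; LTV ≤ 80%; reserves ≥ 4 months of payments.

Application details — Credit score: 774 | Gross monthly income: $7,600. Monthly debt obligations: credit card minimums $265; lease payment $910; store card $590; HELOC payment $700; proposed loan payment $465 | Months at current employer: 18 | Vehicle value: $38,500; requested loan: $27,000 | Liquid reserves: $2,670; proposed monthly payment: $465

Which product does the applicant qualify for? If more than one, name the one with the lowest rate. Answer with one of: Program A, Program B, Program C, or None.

Total debts = (265 + 910 + 590 + 700 + 465) = 2,930; DTI = 2,930/7,600 = 38.6%.
LTV = 27,000/38,500 = 70.1%.
Reserves = 2,670/465 = 5.7 months.
Program A: score 774 ≥ 720; DTI 38.6% > 36%; LTV 70.1% ≤ 80% → does not qualify.
Program B: score 774 ≥ 660; DTI 38.6% ≤ 40%; LTV 70.1% ≤ 97% → qualifies.
Program C: score 774 ≥ 660; DTI 38.6% > 38%; LTV 70.1% ≤ 80%; reserves 5.7 ≥ 4 mo → does not qualify.

Program B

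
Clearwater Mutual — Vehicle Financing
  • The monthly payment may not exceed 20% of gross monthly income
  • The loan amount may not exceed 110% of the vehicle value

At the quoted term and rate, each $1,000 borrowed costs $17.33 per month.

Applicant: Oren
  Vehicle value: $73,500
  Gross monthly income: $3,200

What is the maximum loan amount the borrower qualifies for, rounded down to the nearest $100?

$36,900

Payment cap: 20% × $3,200 = $640/month.
At $17.33 per $1,000, that supports 640/17.33 × 1,000 ≈ $36,930 → $36,900.
LTV cap: 110% × $73,500 = $80,850 → $80,800.
Binding constraint: payment-to-income.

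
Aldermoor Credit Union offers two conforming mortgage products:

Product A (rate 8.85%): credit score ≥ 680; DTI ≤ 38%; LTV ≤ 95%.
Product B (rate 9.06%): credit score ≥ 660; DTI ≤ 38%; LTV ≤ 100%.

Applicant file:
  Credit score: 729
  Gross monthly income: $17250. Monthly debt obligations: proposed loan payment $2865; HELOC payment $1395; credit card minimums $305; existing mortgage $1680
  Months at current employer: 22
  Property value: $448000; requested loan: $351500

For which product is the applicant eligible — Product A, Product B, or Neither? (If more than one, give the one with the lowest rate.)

Product A

Total debts = (2,865 + 1,395 + 305 + 1,680) = 6,245; DTI = 6,245/17,250 = 36.2%.
LTV = 351,500/448,000 = 78.5%.
Product A: score 729 ≥ 680; DTI 36.2% ≤ 38%; LTV 78.5% ≤ 95% → qualifies.
Product B: score 729 ≥ 660; DTI 36.2% ≤ 38%; LTV 78.5% ≤ 100% → qualifies.
Qualifying: Product A, Product B. Lowest rate is 8.85% → Product A.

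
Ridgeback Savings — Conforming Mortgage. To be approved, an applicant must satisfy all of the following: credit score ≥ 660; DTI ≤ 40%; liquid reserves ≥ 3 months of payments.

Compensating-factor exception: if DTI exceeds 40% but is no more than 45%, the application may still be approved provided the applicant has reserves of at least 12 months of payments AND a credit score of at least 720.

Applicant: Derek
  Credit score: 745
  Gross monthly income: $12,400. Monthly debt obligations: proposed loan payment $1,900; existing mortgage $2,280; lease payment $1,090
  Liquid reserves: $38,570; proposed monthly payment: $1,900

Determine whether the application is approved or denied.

Approved

Credit score 745 ≥ 660 (meets base)
Total debts = (1,900 + 2,280 + 1,090) = 5,270. DTI = 5,270/12,400 = 42.5% > 40% — standard DTI limit exceeded.
Reserves: 38,570 ÷ 1,900 = 20.3 months (meets 3-month minimum)
DTI 42.5% is within the 40%–45% exception band; checking compensating factors.
Override check — reserves: 20.3 mo (ok); score: 745 (ok).
Both override conditions satisfied; DTI exception granted.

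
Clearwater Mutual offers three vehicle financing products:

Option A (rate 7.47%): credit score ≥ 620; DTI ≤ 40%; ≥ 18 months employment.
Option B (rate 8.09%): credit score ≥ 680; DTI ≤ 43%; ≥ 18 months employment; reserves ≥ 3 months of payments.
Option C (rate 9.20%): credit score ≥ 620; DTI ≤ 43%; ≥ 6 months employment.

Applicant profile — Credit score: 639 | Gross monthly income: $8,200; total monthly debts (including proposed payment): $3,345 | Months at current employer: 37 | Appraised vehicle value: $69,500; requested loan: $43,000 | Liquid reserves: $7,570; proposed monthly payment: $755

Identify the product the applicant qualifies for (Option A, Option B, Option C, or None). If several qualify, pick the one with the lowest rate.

Option C

DTI = 3,345/8,200 = 40.8%.
LTV = 43,000/69,500 = 61.9%.
Reserves = 7,570/755 = 10.0 months.
Option A: score 639 ≥ 620; DTI 40.8% > 40%; employment 37 ≥ 18 mo → does not qualify.
Option B: score 639 < 680; DTI 40.8% ≤ 43%; employment 37 ≥ 18 mo; reserves 10.0 ≥ 3 mo → does not qualify.
Option C: score 639 ≥ 620; DTI 40.8% ≤ 43%; employment 37 ≥ 6 mo → qualifies.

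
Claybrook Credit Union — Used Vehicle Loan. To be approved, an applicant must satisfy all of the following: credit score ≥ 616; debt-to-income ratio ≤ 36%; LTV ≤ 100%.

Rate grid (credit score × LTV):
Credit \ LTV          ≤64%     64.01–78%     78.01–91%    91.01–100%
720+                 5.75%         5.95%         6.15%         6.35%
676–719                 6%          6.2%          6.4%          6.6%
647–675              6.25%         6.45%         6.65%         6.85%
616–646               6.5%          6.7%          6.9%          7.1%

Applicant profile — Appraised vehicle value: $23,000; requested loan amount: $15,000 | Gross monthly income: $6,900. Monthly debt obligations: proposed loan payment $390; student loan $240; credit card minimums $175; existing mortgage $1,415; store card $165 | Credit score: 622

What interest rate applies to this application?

Credit score 622 ≥ 616; Total monthly debts = (390 + 240 + 175 + 1,415 + 165) = 2,385. DTI = 2,385/6,900 = 34.6% ≤ 36%
Loan-to-value = 15,000/23,000 = 65.2% — pass (100% max)
Score 622 is in the 616–646 band; LTV 65.2% is in the 64.01–78% band → 6.7%.

6.7%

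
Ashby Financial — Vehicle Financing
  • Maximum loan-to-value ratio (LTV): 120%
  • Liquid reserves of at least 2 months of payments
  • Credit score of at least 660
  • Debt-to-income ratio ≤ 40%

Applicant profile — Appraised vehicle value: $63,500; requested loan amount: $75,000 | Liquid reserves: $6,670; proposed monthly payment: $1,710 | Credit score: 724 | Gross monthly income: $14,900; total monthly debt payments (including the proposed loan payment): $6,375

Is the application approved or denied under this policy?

Denied

Loan-to-value = 75,000/63,500 = 118.1% — pass (120% max)
Reserves = 6,670/1,710 = 3.9 months ≥ 2
Credit score 724 ≥ 660 (meets)
DTI = 6,375/14,900 = 42.8% > 40%
Fails on DTI.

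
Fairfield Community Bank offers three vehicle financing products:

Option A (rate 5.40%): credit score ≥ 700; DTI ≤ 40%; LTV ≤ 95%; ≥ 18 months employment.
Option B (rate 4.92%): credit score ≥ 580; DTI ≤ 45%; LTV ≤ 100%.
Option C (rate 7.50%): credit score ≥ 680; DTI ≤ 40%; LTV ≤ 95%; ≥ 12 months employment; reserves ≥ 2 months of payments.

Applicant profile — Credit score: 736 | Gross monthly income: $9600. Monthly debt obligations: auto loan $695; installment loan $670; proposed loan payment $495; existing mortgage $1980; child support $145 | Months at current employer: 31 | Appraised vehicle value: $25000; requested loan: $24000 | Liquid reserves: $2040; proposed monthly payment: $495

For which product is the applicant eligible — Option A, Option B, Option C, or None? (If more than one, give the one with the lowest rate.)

Total debts = (695 + 670 + 495 + 1,980 + 145) = 3,985; DTI = 3,985/9,600 = 41.5%.
LTV = 24,000/25,000 = 96%.
Reserves = 2,040/495 = 4.1 months.
Option A: score 736 ≥ 700; DTI 41.5% > 40%; LTV 96% > 95%; employment 31 ≥ 18 mo → does not qualify.
Option B: score 736 ≥ 580; DTI 41.5% ≤ 45%; LTV 96% ≤ 100% → qualifies.
Option C: score 736 ≥ 680; DTI 41.5% > 40%; LTV 96% > 95%; employment 31 ≥ 12 mo; reserves 4.1 ≥ 2 mo → does not qualify.

Option B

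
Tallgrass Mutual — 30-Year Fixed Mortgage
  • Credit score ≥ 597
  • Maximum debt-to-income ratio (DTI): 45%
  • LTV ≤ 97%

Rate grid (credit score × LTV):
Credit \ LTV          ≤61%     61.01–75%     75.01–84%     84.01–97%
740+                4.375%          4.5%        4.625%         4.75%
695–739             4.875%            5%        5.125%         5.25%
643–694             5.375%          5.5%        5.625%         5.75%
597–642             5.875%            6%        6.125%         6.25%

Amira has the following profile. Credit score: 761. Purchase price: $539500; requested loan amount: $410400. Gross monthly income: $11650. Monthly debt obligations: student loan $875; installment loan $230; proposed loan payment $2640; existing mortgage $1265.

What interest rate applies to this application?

Credit score 761 ≥ 597; Total monthly debts = (875 + 230 + 2,640 + 1,265) = 5,010. DTI: 5,010 ÷ 11,650 = 43%, within the 45% cap
LTV: 410,400 ÷ 539,500 = 76.1%, within 97% cap
Credit 761 → row 740+; LTV 76.1% → column 75.01–84%. Grid cell → 4.625%.

4.625%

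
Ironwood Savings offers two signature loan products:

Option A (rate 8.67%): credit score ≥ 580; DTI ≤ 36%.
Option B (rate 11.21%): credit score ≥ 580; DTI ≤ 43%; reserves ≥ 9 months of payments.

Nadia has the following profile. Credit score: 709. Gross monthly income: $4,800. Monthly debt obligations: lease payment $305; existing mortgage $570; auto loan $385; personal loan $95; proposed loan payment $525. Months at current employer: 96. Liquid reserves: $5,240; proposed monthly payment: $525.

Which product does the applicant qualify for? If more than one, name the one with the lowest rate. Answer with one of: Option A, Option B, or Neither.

Total debts = (305 + 570 + 385 + 95 + 525) = 1,880; DTI = 1,880/4,800 = 39.2%.
Reserves = 5,240/525 = 10.0 months.
Option A: score 709 ≥ 580; DTI 39.2% > 36% → does not qualify.
Option B: score 709 ≥ 580; DTI 39.2% ≤ 43%; reserves 10.0 ≥ 9 mo → qualifies.

Option B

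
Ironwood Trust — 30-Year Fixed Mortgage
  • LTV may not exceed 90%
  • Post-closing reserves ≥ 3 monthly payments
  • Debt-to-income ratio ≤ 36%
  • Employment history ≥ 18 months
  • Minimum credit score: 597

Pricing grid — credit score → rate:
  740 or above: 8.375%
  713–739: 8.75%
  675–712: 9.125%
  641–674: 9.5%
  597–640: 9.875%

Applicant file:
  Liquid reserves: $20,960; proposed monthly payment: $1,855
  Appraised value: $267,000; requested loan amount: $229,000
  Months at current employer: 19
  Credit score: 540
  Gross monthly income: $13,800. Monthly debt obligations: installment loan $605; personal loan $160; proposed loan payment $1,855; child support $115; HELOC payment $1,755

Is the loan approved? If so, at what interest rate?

Denied

Credit score 540 < 597 (below minimum)
Employment 19 ≥ 18 months
Loan-to-value = 229,000/267,000 = 85.8% — pass (90% max)
Total monthly debts = (605 + 160 + 1,855 + 115 + 1,755) = 4,490. Debt-to-income = 4,490/13,800 = 32.5% — meets 36% limit
Reserves = 20,960/1,855 = 11.3 months ≥ 3
Not all requirements met → denied.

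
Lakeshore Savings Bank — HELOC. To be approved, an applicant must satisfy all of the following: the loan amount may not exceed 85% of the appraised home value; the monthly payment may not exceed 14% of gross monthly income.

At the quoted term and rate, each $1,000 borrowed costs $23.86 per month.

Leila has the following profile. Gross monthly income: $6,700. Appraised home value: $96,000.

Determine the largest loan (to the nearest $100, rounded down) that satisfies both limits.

Payment cap: 14% × $6,700 = $938/month.
At $23.86 per $1,000, that supports 938/23.86 × 1,000 ≈ $39,312 → $39,300.
LTV cap: 85% × $96,000 = $81,600 → $81,600.
Binding constraint: payment-to-income.

$39,300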